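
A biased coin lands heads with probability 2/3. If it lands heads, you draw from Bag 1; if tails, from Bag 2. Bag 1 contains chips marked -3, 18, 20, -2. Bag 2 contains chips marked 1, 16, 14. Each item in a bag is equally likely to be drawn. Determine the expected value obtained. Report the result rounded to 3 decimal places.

E[X | Bag 1] = (-3 + 18 + 20 − 2)/4 = 33/4
E[X | Bag 2] = (1 + 16 + 14)/3 = 31/3
E[X] = (2/3)·33/4 + (1/3)·31/3 = 161/18 ≈ 8.944

8.944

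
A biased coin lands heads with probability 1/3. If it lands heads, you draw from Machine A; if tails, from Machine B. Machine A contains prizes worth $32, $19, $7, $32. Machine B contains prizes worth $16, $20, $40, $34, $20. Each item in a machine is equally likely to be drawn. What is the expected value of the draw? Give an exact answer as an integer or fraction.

149/6 dollars

E[X | Machine A] = (32 + 19 + 7 + 32)/4 = 45/2
E[X | Machine B] = (16 + 20 + 40 + 34 + 20)/5 = 26
E[X] = (1/3)·45/2 + (2/3)·26 = 149/6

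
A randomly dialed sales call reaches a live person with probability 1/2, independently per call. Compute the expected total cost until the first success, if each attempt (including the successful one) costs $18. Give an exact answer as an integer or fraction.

$36

E[#attempts] = 1/p = 2; E[cost] = 18·2 = 36.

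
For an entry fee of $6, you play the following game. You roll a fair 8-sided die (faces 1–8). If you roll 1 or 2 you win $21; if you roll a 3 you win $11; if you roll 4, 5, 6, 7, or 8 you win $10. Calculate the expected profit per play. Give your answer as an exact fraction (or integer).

E[payout] = (5/8)·10 + (1/8)·11 + (1/4)·21 = 103/8
Expected profit = 103/8 − 6 = 55/8

55/8 dollars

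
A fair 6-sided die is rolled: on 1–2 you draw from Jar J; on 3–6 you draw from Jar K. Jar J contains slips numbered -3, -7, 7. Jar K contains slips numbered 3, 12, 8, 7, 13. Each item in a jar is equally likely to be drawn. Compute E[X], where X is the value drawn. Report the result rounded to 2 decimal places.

E[X | Jar J] = (-3 − 7 + 7)/3 = -1
E[X | Jar K] = (3 + 12 + 8 + 7 + 13)/5 = 43/5
E[X] = (1/3)·(-1) + (2/3)·43/5 = 27/5 ≈ 5.40

5.40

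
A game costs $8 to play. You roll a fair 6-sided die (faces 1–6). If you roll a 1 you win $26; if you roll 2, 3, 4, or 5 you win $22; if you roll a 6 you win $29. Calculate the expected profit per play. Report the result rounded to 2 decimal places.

$15.83

E[payout] = (2/3)·22 + (1/6)·26 + (1/6)·29 = 143/6
Expected profit = 143/6 − 8 = 95/6 ≈ $15.83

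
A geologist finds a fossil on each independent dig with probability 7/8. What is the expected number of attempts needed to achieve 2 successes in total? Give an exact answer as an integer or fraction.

16/7

By linearity (sum of 2 independent geometric waits), E[trials] = 2/p = 2/(7/8) = 16/7.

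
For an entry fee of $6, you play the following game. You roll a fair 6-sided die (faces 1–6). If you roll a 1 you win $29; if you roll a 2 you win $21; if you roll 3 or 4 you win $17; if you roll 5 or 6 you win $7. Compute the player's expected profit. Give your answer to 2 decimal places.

$10.33

E[payout] = (1/3)·7 + (1/3)·17 + (1/6)·21 + (1/6)·29 = 49/3
Expected profit = 49/3 − 6 = 31/3 ≈ $10.33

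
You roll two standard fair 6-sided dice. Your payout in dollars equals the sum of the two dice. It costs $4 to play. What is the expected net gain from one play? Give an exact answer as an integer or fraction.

$3

Distribution of the sum of the two dice: 2 w.p. 1/36, 3 w.p. 1/18, 4 w.p. 1/12, 5 w.p. 1/9, 6 w.p. 5/36, 7 w.p. 1/6, …
E[payout] = (1/36)·2 + (1/18)·3 + (1/12)·4 + (1/9)·5 + (5/36)·6 + (1/6)·7 + (5/36)·8 + (1/9)·9 + (1/12)·10 + (1/18)·11 + (1/36)·12 = 7
Expected profit = 7 − 4 = 3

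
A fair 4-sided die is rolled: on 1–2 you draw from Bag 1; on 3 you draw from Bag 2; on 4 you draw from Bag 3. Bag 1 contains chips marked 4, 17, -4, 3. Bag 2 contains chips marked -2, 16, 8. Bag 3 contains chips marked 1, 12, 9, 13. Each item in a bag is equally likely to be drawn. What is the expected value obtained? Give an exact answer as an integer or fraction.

E[X | Bag 1] = (4 + 17 − 4 + 3)/4 = 5
E[X | Bag 2] = (-2 + 16 + 8)/3 = 22/3
E[X | Bag 3] = (1 + 12 + 9 + 13)/4 = 35/4
E[X] = (1/2)·5 + (1/4)·22/3 + (1/4)·35/4 = 313/48

313/48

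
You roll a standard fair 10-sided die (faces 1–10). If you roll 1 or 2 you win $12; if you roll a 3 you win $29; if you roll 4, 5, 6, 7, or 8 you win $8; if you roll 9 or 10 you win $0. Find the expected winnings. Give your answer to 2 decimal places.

$9.30

E[payout] = (1/5)·0 + (1/2)·8 + (1/5)·12 + (1/10)·29 = 93/10
≈ $9.30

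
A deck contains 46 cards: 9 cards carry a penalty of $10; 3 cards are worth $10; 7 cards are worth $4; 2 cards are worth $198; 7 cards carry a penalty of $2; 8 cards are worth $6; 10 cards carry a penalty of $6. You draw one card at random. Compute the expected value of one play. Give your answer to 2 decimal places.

E[payout] = (9/46)·(-10) + (3/46)·10 + (7/46)·4 + (2/46)·198 + (7/46)·(-2) + (8/46)·6 + (10/46)·(-6) = 169/23
≈ $7.35

$7.35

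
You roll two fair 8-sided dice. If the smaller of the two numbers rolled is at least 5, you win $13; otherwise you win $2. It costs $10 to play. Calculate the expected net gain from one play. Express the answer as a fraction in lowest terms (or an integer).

E[payout] = (3/4)·2 + (1/4)·13 = 19/4
Expected profit = 19/4 − 10 = -21/4

-21/4 dollars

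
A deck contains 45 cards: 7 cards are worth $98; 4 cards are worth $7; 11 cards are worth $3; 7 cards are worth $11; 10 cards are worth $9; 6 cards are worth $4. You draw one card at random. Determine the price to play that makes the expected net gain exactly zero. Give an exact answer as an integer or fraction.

E[payout] = (7/45)·98 + (4/45)·7 + (11/45)·3 + (7/45)·11 + (10/45)·9 + (6/45)·4 = 938/45
Fair fee = E[payout] = 938/45

938/45 dollars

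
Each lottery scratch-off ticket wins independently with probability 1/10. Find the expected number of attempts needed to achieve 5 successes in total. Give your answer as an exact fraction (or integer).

By linearity (sum of 5 independent geometric waits), E[trials] = 5/p = 5/(1/10) = 50.

50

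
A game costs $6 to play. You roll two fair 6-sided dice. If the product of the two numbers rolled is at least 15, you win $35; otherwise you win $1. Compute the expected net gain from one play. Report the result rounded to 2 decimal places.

E[payout] = (23/36)·1 + (13/36)·35 = 239/18
Expected profit = 239/18 − 6 = 131/18 ≈ $7.28

$7.28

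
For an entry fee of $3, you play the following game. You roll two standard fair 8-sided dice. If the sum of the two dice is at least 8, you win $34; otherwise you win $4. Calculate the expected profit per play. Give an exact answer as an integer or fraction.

E[payout] = (21/64)·4 + (43/64)·34 = 773/32
Expected profit = 773/32 − 3 = 677/32

677/32 dollars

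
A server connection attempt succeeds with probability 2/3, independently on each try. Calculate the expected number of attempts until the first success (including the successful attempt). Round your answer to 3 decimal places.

1.500

For a geometric distribution, E[trials] = 1/p = 1/(2/3) = 3/2.
≈ 1.500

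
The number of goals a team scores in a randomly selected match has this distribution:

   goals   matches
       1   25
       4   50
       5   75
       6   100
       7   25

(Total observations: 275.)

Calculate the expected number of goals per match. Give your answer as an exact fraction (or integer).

Total = 275, so P(goals=1) = 25/275, etc.
E[X] = (1/11)·1 + (2/11)·4 + (3/11)·5 + (4/11)·6 + (1/11)·7
     = 5

5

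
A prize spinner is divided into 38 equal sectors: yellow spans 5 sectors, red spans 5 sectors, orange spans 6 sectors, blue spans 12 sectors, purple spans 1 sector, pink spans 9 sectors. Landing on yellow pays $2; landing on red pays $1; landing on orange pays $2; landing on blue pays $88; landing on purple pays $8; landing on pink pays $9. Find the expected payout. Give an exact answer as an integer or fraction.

586/19 dollars

E[payout] = (5/38)·2 + (5/38)·1 + (6/38)·2 + (12/38)·88 + (1/38)·8 + (9/38)·9 = 586/19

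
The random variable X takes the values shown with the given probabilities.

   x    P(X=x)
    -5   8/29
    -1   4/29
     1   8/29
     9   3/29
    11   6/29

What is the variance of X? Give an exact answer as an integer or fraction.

31000/841

E[X] = (8/29)·(-5) + (4/29)·(-1) + (8/29)·1 + (3/29)·9 + (6/29)·11 = 57/29
E[X²] = (8/29)·25 + (4/29)·1 + (8/29)·1 + (3/29)·81 + (6/29)·121 = 1181/29
Var(X) = 1181/29 − (57/29)² = 31000/841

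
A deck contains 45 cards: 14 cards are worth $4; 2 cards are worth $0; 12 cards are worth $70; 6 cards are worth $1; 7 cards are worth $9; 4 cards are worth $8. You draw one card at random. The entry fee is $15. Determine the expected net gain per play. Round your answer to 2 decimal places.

$7.16

E[payout] = (14/45)·4 + (2/45)·0 + (12/45)·70 + (6/45)·1 + (7/45)·9 + (4/45)·8 = 997/45
Expected profit = 997/45 − 15 = 322/45 ≈ $7.16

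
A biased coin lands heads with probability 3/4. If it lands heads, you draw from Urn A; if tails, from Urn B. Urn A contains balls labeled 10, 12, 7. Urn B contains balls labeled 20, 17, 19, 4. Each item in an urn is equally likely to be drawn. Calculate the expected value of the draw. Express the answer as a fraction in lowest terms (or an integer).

E[X | Urn A] = (10 + 12 + 7)/3 = 29/3
E[X | Urn B] = (20 + 17 + 19 + 4)/4 = 15
E[X] = (3/4)·29/3 + (1/4)·15 = 11

11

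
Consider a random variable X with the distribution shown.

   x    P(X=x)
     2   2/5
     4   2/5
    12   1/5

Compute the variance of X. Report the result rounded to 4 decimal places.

E[X] = (2/5)·2 + (2/5)·4 + (1/5)·12 = 24/5
E[X²] = (2/5)·4 + (2/5)·16 + (1/5)·144 = 184/5
Var(X) = 184/5 − (24/5)² = 344/25 ≈ 13.7600

13.7600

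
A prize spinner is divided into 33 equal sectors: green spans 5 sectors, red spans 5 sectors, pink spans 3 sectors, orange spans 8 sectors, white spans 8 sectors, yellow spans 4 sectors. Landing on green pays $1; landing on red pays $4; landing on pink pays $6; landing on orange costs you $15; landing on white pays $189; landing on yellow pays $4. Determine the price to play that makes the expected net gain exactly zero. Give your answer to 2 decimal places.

E[payout] = (5/33)·1 + (5/33)·4 + (3/33)·6 + (8/33)·(-15) + (8/33)·189 + (4/33)·4 = 1451/33
Fair fee = E[payout] = 1451/33 ≈ $43.97

$43.97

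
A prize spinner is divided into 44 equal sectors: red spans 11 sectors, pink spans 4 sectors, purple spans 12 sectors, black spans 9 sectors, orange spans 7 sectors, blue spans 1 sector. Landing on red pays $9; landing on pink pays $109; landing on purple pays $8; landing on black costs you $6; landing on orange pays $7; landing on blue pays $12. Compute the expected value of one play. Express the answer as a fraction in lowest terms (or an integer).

29/2 dollars

E[payout] = (11/44)·9 + (4/44)·109 + (12/44)·8 + (9/44)·(-6) + (7/44)·7 + (1/44)·12 = 29/2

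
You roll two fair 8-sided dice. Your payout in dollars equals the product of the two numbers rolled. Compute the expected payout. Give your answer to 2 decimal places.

Distribution of the product of the two numbers rolled: 1 w.p. 1/64, 2 w.p. 1/32, 3 w.p. 1/32, 4 w.p. 3/64, 5 w.p. 1/32, 6 w.p. 1/16, …
E[payout] = (1/64)·1 + (1/32)·2 + (1/32)·3 + (3/64)·4 + (1/32)·5 + (1/16)·6 + (1/32)·7 + (1/16)·8 + (1/64)·9 + (1/32)·10 + (1/16)·12 + (1/32)·14 + (1/32)·15 + (3/64)·16 + (1/32)·18 + (1/32)·20 + (1/32)·21 + (1/16)·24 + (1/64)·25 + (1/32)·28 + (1/32)·30 + (1/32)·32 + (1/32)·35 + (1/64)·36 + (1/32)·40 + (1/32)·42 + (1/32)·48 + (1/64)·49 + (1/32)·56 + (1/64)·64 = 81/4
≈ $20.25

$20.25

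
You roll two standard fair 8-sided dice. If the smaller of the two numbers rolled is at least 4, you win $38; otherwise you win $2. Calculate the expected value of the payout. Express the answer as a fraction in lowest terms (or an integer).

257/16 dollars

E[payout] = (39/64)·2 + (25/64)·38 = 257/16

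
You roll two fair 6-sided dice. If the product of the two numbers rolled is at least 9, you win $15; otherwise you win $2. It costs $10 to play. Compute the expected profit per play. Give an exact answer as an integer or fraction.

E[payout] = (4/9)·2 + (5/9)·15 = 83/9
Expected profit = 83/9 − 10 = -7/9

-7/9 dollars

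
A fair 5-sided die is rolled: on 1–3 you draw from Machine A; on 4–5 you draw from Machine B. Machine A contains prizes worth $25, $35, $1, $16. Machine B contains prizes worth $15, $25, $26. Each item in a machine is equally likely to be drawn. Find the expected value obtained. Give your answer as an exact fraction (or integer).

E[X | Machine A] = (25 + 35 + 1 + 16)/4 = 77/4
E[X | Machine B] = (15 + 25 + 26)/3 = 22
E[X] = (3/5)·77/4 + (2/5)·22 = 407/20

407/20 dollars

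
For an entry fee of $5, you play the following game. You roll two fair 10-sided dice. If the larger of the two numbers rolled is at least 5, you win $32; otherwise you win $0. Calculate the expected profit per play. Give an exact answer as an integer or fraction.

547/25 dollars

E[payout] = (4/25)·0 + (21/25)·32 = 672/25
Expected profit = 672/25 − 5 = 547/25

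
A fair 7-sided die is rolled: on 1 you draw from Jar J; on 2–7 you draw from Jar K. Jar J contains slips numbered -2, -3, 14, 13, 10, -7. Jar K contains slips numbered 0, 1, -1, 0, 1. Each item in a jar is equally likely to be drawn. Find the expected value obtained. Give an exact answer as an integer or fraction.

E[X | Jar J] = (-2 − 3 + 14 + 13 + 10 − 7)/6 = 25/6
E[X | Jar K] = (0 + 1 − 1 + 0 + 1)/5 = 1/5
E[X] = (1/7)·25/6 + (6/7)·1/5 = 23/30

23/30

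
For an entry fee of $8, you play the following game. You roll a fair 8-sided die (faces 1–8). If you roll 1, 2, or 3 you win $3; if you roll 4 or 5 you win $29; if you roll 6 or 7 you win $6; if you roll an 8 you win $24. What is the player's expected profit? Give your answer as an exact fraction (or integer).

E[payout] = (3/8)·3 + (1/4)·6 + (1/8)·24 + (1/4)·29 = 103/8
Expected profit = 103/8 − 8 = 39/8

39/8 dollars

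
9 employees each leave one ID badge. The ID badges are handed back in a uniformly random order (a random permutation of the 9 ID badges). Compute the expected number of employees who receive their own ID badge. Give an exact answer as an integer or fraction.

1

Let Xᵢ = 1 if person i gets their own ID badge. For each i, P(Xᵢ=1) = 1/9.
By linearity of expectation, E[X₁+…+X_9] = 9·(1/9) = 1.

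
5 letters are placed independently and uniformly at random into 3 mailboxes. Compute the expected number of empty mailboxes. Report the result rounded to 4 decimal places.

Let Xⱼ=1 if mailbox j is empty. P(Xⱼ=1) = ((3-1)/3)^5 = 32/243.
By linearity, E[#empty] = 3·32/243 = 32/81.
≈ 0.3951

0.3951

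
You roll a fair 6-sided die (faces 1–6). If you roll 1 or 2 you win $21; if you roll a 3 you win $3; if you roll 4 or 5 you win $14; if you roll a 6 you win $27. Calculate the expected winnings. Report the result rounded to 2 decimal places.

E[payout] = (1/6)·3 + (1/3)·14 + (1/3)·21 + (1/6)·27 = 50/3
≈ $16.67

$16.67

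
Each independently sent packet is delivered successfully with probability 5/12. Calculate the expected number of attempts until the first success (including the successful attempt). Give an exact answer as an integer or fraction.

For a geometric distribution, E[trials] = 1/p = 1/(5/12) = 12/5.

12/5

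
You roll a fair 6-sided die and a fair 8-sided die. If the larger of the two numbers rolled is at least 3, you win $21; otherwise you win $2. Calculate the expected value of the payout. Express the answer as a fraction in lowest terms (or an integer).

233/12 dollars

E[payout] = (1/12)·2 + (11/12)·21 = 233/12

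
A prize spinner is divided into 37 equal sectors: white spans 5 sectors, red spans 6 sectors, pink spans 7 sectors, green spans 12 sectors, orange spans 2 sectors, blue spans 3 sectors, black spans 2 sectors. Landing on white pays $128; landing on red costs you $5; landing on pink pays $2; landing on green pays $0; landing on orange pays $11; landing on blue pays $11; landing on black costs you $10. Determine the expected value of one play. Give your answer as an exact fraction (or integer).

E[payout] = (5/37)·128 + (6/37)·(-5) + (7/37)·2 + (12/37)·0 + (2/37)·11 + (3/37)·11 + (2/37)·(-10) = 659/37

659/37 dollars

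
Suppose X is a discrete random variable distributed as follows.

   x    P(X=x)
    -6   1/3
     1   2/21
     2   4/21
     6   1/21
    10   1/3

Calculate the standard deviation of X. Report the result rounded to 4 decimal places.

6.5966

E[X] = 44/21, E[X²] = 1006/21
Var(X) = E[X²] − (E[X])² = 1006/21 − 1936/441 = 19190/441
SD(X) = √(19190/441) ≈ 6.5966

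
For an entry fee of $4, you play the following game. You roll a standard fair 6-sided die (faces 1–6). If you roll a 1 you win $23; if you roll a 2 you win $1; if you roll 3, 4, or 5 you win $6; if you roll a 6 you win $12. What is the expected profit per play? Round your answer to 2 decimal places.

E[payout] = (1/6)·1 + (1/2)·6 + (1/6)·12 + (1/6)·23 = 9
Expected profit = 9 − 4 = 5 ≈ $5.00

$5.00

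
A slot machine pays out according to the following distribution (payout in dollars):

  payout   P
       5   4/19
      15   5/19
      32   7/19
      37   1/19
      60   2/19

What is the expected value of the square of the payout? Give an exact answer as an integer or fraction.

16962/19

E[X²] = (4/19)·25 + (5/19)·225 + (7/19)·1024 + (1/19)·1369 + (2/19)·3600
     = 16962/19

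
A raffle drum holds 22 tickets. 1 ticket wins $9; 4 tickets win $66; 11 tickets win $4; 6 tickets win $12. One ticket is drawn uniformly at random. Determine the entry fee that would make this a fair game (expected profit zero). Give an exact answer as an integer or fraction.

389/22 dollars

E[payout] = (1/22)·9 + (4/22)·66 + (11/22)·4 + (6/22)·12 = 389/22
Fair fee = E[payout] = 389/22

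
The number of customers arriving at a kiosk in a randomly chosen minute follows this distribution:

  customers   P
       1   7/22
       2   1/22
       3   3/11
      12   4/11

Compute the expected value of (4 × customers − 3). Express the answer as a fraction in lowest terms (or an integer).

E[4x-3] = (7/22)·1 + (1/22)·5 + (3/11)·9 + (4/11)·45
     = 213/11

213/11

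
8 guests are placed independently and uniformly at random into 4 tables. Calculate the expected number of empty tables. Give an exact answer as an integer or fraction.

6561/16384

Let Xⱼ=1 if table j is empty. P(Xⱼ=1) = ((4-1)/4)^8 = 6561/65536.
By linearity, E[#empty] = 4·6561/65536 = 6561/16384.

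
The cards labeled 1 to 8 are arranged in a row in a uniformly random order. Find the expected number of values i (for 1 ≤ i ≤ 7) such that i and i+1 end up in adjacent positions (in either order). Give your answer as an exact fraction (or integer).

7/4

For each i ∈ {1,…,7}, let Xᵢ = 1 if i and i+1 are adjacent. P(Xᵢ=1) = 2·(8−1)!/8! = 2/8.
By linearity, E[ΣXᵢ] = (7)·(2/8) = 7/4.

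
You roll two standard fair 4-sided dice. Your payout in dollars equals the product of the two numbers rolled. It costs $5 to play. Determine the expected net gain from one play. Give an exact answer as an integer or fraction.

5/4 dollars

Distribution of the product of the two numbers rolled: 1 w.p. 1/16, 2 w.p. 1/8, 3 w.p. 1/8, 4 w.p. 3/16, 6 w.p. 1/8, 8 w.p. 1/8, …
E[payout] = (1/16)·1 + (1/8)·2 + (1/8)·3 + (3/16)·4 + (1/8)·6 + (1/8)·8 + (1/16)·9 + (1/8)·12 + (1/16)·16 = 25/4
Expected profit = 25/4 − 5 = 5/4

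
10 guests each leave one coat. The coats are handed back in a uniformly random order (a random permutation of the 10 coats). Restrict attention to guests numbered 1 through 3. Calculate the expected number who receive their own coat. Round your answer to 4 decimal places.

Let Xᵢ = 1 if person i gets their own coat. For each i, P(Xᵢ=1) = 1/10.
By linearity of expectation, E[X₁+…+X_3] = 3·(1/10) = 3/10.
≈ 0.3000

0.3000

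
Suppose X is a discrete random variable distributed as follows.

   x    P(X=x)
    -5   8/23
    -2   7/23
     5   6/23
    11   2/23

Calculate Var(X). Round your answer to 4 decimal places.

E[X] = (8/23)·(-5) + (7/23)·(-2) + (6/23)·5 + (2/23)·11 = -2/23
E[X²] = (8/23)·25 + (7/23)·4 + (6/23)·25 + (2/23)·121 = 620/23
Var(X) = 620/23 − (-2/23)² = 14256/529 ≈ 26.9490

26.9490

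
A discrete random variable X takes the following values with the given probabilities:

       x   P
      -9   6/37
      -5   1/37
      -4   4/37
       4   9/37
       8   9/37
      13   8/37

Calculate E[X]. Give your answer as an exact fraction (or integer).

137/37

E[X] = (6/37)·(-9) + (1/37)·(-5) + (4/37)·(-4) + (9/37)·4 + (9/37)·8 + (8/37)·13
     = 137/37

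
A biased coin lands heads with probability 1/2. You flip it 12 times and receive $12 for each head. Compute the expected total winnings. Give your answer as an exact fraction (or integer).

E[#heads] = 12·1/2 = 6 (linearity over flips).
E[winnings] = 12·6 = 72.

$72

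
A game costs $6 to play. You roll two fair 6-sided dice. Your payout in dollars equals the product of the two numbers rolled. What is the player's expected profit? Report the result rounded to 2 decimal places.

Distribution of the product of the two numbers rolled: 1 w.p. 1/36, 2 w.p. 1/18, 3 w.p. 1/18, 4 w.p. 1/12, 5 w.p. 1/18, 6 w.p. 1/9, …
E[payout] = (1/36)·1 + (1/18)·2 + (1/18)·3 + (1/12)·4 + (1/18)·5 + (1/9)·6 + (1/18)·8 + (1/36)·9 + (1/18)·10 + (1/9)·12 + (1/18)·15 + (1/36)·16 + (1/18)·18 + (1/18)·20 + (1/18)·24 + (1/36)·25 + (1/18)·30 + (1/36)·36 = 49/4
Expected profit = 49/4 − 6 = 25/4 ≈ $6.25

$6.25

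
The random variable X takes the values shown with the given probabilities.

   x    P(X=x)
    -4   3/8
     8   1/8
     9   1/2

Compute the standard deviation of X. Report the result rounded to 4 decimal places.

E[X] = 4, E[X²] = 109/2
Var(X) = E[X²] − (E[X])² = 109/2 − 16 = 77/2
SD(X) = √(77/2) ≈ 6.2048

6.2048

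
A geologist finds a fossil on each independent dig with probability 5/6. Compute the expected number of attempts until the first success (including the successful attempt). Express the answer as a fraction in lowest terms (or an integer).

6/5

For a geometric distribution, E[trials] = 1/p = 1/(5/6) = 6/5.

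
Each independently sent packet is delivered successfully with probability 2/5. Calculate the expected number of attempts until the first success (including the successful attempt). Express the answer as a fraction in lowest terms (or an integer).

5/2

For a geometric distribution, E[trials] = 1/p = 1/(2/5) = 5/2.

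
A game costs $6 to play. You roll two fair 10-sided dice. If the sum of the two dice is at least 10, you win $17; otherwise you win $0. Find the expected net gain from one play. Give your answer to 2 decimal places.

$4.88

E[payout] = (9/25)·0 + (16/25)·17 = 272/25
Expected profit = 272/25 − 6 = 122/25 ≈ $4.88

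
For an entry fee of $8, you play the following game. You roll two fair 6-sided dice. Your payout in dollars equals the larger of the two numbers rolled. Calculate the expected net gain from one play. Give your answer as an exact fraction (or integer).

Distribution of the larger of the two numbers rolled: 1 w.p. 1/36, 2 w.p. 1/12, 3 w.p. 5/36, 4 w.p. 7/36, 5 w.p. 1/4, 6 w.p. 11/36
E[payout] = (1/36)·1 + (1/12)·2 + (5/36)·3 + (7/36)·4 + (1/4)·5 + (11/36)·6 = 161/36
Expected profit = 161/36 − 8 = -127/36

-127/36 dollars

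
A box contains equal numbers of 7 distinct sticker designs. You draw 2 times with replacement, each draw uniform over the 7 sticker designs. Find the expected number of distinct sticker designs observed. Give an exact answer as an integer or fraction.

13/7

Let Xⱼ=1 if type j appears at least once. P(Xⱼ=1) = 1 − ((7−1)/7)^2 = 13/49.
E[#distinct] = 7·13/49 = 13/7.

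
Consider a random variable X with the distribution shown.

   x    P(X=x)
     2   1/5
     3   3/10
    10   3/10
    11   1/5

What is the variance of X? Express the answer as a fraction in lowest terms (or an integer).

E[X] = (1/5)·2 + (3/10)·3 + (3/10)·10 + (1/5)·11 = 13/2
E[X²] = (1/5)·4 + (3/10)·9 + (3/10)·100 + (1/5)·121 = 577/10
Var(X) = 577/10 − (13/2)² = 309/20

309/20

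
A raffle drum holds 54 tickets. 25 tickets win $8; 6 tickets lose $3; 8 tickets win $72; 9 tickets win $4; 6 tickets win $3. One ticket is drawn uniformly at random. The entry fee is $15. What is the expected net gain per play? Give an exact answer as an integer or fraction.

E[payout] = (25/54)·8 + (6/54)·(-3) + (8/54)·72 + (9/54)·4 + (6/54)·3 = 406/27
Expected profit = 406/27 − 15 = 1/27

1/27 dollars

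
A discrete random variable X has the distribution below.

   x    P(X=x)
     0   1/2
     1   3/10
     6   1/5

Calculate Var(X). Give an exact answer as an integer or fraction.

21/4

E[X] = (1/2)·0 + (3/10)·1 + (1/5)·6 = 3/2
E[X²] = (1/2)·0 + (3/10)·1 + (1/5)·36 = 15/2
Var(X) = 15/2 − (3/2)² = 21/4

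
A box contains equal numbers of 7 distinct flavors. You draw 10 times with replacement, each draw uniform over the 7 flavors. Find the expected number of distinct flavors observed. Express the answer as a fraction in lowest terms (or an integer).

222009073/40353607

Let Xⱼ=1 if type j appears at least once. P(Xⱼ=1) = 1 − ((7−1)/7)^10 = 222009073/282475249.
E[#distinct] = 7·222009073/282475249 = 222009073/40353607.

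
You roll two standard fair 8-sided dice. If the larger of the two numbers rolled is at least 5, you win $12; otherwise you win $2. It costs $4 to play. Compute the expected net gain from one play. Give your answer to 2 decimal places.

$5.50

E[payout] = (1/4)·2 + (3/4)·12 = 19/2
Expected profit = 19/2 − 4 = 11/2 ≈ $5.50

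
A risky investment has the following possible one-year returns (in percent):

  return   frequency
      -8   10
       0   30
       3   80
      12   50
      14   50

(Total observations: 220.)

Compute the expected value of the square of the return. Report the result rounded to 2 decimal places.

Total = 220, so P(return=-8) = 10/220, etc.
E[X²] = (1/22)·64 + (3/22)·0 + (4/11)·9 + (5/22)·144 + (5/22)·196
     = 918/11 ≈ 83.45

83.45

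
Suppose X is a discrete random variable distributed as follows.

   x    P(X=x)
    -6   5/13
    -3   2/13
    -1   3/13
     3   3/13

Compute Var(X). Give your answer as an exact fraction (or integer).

E[X] = (5/13)·(-6) + (2/13)·(-3) + (3/13)·(-1) + (3/13)·3 = -30/13
E[X²] = (5/13)·36 + (2/13)·9 + (3/13)·1 + (3/13)·9 = 228/13
Var(X) = 228/13 − (-30/13)² = 2064/169

2064/169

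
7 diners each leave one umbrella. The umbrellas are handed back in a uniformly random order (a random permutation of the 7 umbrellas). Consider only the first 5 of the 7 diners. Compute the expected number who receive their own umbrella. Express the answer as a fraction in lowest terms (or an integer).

5/7

Let Xᵢ = 1 if person i gets their own umbrella. For each i, P(Xᵢ=1) = 1/7.
By linearity of expectation, E[X₁+…+X_5] = 5·(1/7) = 5/7.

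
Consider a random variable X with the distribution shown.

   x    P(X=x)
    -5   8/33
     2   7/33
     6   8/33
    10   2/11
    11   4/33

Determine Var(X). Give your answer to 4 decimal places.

33.9063

E[X] = (8/33)·(-5) + (7/33)·2 + (8/33)·6 + (2/11)·10 + (4/33)·11 = 42/11
E[X²] = (8/33)·25 + (7/33)·4 + (8/33)·36 + (2/11)·100 + (4/33)·121 = 1600/33
Var(X) = 1600/33 − (42/11)² = 12308/363 ≈ 33.9063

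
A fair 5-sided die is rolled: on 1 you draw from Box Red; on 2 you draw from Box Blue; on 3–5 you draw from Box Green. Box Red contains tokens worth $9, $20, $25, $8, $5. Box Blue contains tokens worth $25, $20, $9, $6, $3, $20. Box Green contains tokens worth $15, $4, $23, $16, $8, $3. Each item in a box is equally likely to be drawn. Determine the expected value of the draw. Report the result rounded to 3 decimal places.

E[X | Box Red] = (9 + 20 + 25 + 8 + 5)/5 = 67/5
E[X | Box Blue] = (25 + 20 + 9 + 6 + 3 + 20)/6 = 83/6
E[X | Box Green] = (15 + 4 + 23 + 16 + 8 + 3)/6 = 23/2
E[X] = (1/5)·67/5 + (1/5)·83/6 + (3/5)·23/2 = 926/75 ≈ 12.347

$12.347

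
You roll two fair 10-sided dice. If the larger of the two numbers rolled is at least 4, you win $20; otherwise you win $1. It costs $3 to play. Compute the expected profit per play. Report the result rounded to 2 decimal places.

E[payout] = (9/100)·1 + (91/100)·20 = 1829/100
Expected profit = 1829/100 − 3 = 1529/100 ≈ $15.29

$15.29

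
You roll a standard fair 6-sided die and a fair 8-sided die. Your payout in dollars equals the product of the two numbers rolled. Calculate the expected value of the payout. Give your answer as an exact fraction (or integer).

63/4 dollars

Distribution of the product of the two numbers rolled: 1 w.p. 1/48, 2 w.p. 1/24, 3 w.p. 1/24, 4 w.p. 1/16, 5 w.p. 1/24, 6 w.p. 1/12, …
E[payout] = (1/48)·1 + (1/24)·2 + (1/24)·3 + (1/16)·4 + (1/24)·5 + (1/12)·6 + (1/48)·7 + (1/16)·8 + (1/48)·9 + (1/24)·10 + (1/12)·12 + (1/48)·14 + (1/24)·15 + (1/24)·16 + (1/24)·18 + (1/24)·20 + (1/48)·21 + (1/16)·24 + (1/48)·25 + (1/48)·28 + (1/24)·30 + (1/48)·32 + (1/48)·35 + (1/48)·36 + (1/48)·40 + (1/48)·42 + (1/48)·48 = 63/4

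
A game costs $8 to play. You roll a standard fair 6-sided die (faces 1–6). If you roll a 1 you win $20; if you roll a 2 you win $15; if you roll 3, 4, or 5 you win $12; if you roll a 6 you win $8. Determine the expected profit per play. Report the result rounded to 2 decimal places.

$5.17

E[payout] = (1/6)·8 + (1/2)·12 + (1/6)·15 + (1/6)·20 = 79/6
Expected profit = 79/6 − 8 = 31/6 ≈ $5.17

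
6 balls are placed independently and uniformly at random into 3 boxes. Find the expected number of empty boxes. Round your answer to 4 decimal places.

Let Xⱼ=1 if box j is empty. P(Xⱼ=1) = ((3-1)/3)^6 = 64/729.
By linearity, E[#empty] = 3·64/729 = 64/243.
≈ 0.2634

0.2634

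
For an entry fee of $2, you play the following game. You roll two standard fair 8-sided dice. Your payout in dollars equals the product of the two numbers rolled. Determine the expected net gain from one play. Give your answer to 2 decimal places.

Distribution of the product of the two numbers rolled: 1 w.p. 1/64, 2 w.p. 1/32, 3 w.p. 1/32, 4 w.p. 3/64, 5 w.p. 1/32, 6 w.p. 1/16, …
E[payout] = (1/64)·1 + (1/32)·2 + (1/32)·3 + (3/64)·4 + (1/32)·5 + (1/16)·6 + (1/32)·7 + (1/16)·8 + (1/64)·9 + (1/32)·10 + (1/16)·12 + (1/32)·14 + (1/32)·15 + (3/64)·16 + (1/32)·18 + (1/32)·20 + (1/32)·21 + (1/16)·24 + (1/64)·25 + (1/32)·28 + (1/32)·30 + (1/32)·32 + (1/32)·35 + (1/64)·36 + (1/32)·40 + (1/32)·42 + (1/32)·48 + (1/64)·49 + (1/32)·56 + (1/64)·64 = 81/4
Expected profit = 81/4 − 2 = 73/4 ≈ $18.25

$18.25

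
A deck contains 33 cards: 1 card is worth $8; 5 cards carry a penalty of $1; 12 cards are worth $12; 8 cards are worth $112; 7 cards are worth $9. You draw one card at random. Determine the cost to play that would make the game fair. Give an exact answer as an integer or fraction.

E[payout] = (1/33)·8 + (5/33)·(-1) + (12/33)·12 + (8/33)·112 + (7/33)·9 = 1106/33
Fair fee = E[payout] = 1106/33

1106/33 dollars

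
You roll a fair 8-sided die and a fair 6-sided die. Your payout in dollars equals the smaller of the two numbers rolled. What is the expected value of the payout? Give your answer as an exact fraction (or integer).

133/48 dollars

Distribution of the smaller of the two numbers rolled: 1 w.p. 13/48, 2 w.p. 11/48, 3 w.p. 3/16, 4 w.p. 7/48, 5 w.p. 5/48, 6 w.p. 1/16
E[payout] = (13/48)·1 + (11/48)·2 + (3/16)·3 + (7/48)·4 + (5/48)·5 + (1/16)·6 = 133/48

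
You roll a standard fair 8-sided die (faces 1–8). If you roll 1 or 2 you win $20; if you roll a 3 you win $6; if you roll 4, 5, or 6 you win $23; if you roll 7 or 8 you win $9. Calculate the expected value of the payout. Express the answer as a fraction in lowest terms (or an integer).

133/8 dollars

E[payout] = (1/8)·6 + (1/4)·9 + (1/4)·20 + (3/8)·23 = 133/8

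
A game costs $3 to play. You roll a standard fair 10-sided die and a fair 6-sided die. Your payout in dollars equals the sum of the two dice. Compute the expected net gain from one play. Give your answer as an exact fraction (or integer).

Distribution of the sum of the two dice: 2 w.p. 1/60, 3 w.p. 1/30, 4 w.p. 1/20, 5 w.p. 1/15, 6 w.p. 1/12, 7 w.p. 1/10, …
E[payout] = (1/60)·2 + (1/30)·3 + (1/20)·4 + (1/15)·5 + (1/12)·6 + (1/10)·7 + (1/10)·8 + (1/10)·9 + (1/10)·10 + (1/10)·11 + (1/12)·12 + (1/15)·13 + (1/20)·14 + (1/30)·15 + (1/60)·16 = 9
Expected profit = 9 − 3 = 6

$6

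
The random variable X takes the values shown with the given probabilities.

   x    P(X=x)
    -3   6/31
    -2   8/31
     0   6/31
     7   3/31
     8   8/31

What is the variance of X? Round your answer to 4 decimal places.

E[X] = (6/31)·(-3) + (8/31)·(-2) + (6/31)·0 + (3/31)·7 + (8/31)·8 = 51/31
E[X²] = (6/31)·9 + (8/31)·4 + (6/31)·0 + (3/31)·49 + (8/31)·64 = 745/31
Var(X) = 745/31 − (51/31)² = 20494/961 ≈ 21.3257

21.3257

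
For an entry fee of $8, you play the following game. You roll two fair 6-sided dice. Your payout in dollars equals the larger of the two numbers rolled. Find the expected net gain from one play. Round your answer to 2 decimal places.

Distribution of the larger of the two numbers rolled: 1 w.p. 1/36, 2 w.p. 1/12, 3 w.p. 5/36, 4 w.p. 7/36, 5 w.p. 1/4, 6 w.p. 11/36
E[payout] = (1/36)·1 + (1/12)·2 + (5/36)·3 + (7/36)·4 + (1/4)·5 + (11/36)·6 = 161/36
Expected profit = 161/36 − 8 = -127/36 ≈ -$3.53

-$3.53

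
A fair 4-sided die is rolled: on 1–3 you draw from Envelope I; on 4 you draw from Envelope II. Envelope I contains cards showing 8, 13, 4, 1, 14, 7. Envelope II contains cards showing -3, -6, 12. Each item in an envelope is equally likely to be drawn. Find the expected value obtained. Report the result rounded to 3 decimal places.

E[X | Envelope I] = (8 + 13 + 4 + 1 + 14 + 7)/6 = 47/6
E[X | Envelope II] = (-3 − 6 + 12)/3 = 1
E[X] = (3/4)·47/6 + (1/4)·1 = 49/8 ≈ 6.125

6.125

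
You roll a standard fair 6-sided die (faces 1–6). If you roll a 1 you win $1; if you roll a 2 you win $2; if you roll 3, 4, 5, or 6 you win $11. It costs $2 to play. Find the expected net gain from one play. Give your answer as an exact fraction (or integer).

E[payout] = (1/6)·1 + (1/6)·2 + (2/3)·11 = 47/6
Expected profit = 47/6 − 2 = 35/6

35/6 dollars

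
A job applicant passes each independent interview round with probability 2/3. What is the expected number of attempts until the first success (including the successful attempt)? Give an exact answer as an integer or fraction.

For a geometric distribution, E[trials] = 1/p = 1/(2/3) = 3/2.

3/2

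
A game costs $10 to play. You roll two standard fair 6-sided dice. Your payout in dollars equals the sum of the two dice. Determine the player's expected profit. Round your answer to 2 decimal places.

Distribution of the sum of the two dice: 2 w.p. 1/36, 3 w.p. 1/18, 4 w.p. 1/12, 5 w.p. 1/9, 6 w.p. 5/36, 7 w.p. 1/6, …
E[payout] = (1/36)·2 + (1/18)·3 + (1/12)·4 + (1/9)·5 + (5/36)·6 + (1/6)·7 + (5/36)·8 + (1/9)·9 + (1/12)·10 + (1/18)·11 + (1/36)·12 = 7
Expected profit = 7 − 10 = -3 ≈ -$3.00

-$3.00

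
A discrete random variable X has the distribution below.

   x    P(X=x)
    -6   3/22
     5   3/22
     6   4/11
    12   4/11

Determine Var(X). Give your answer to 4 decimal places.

E[X] = (3/22)·(-6) + (3/22)·5 + (4/11)·6 + (4/11)·12 = 141/22
E[X²] = (3/22)·36 + (3/22)·25 + (4/11)·36 + (4/11)·144 = 1623/22
Var(X) = 1623/22 − (141/22)² = 15825/484 ≈ 32.6963

32.6963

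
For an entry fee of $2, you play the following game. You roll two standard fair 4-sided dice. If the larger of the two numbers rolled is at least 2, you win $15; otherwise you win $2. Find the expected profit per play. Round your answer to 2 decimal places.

$12.19

E[payout] = (1/16)·2 + (15/16)·15 = 227/16
Expected profit = 227/16 − 2 = 195/16 ≈ $12.19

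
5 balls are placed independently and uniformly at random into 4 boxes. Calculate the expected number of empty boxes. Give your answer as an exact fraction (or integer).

Let Xⱼ=1 if box j is empty. P(Xⱼ=1) = ((4-1)/4)^5 = 243/1024.
By linearity, E[#empty] = 4·243/1024 = 243/256.

243/256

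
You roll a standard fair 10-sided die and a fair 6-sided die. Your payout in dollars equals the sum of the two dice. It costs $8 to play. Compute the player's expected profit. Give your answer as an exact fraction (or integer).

Distribution of the sum of the two dice: 2 w.p. 1/60, 3 w.p. 1/30, 4 w.p. 1/20, 5 w.p. 1/15, 6 w.p. 1/12, 7 w.p. 1/10, …
E[payout] = (1/60)·2 + (1/30)·3 + (1/20)·4 + (1/15)·5 + (1/12)·6 + (1/10)·7 + (1/10)·8 + (1/10)·9 + (1/10)·10 + (1/10)·11 + (1/12)·12 + (1/15)·13 + (1/20)·14 + (1/30)·15 + (1/60)·16 = 9
Expected profit = 9 − 8 = 1

$1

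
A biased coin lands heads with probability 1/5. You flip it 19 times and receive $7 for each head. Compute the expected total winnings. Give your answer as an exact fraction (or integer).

E[#heads] = 19·1/5 = 19/5 (linearity over flips).
E[winnings] = 7·19/5 = 133/5.

133/5 dollars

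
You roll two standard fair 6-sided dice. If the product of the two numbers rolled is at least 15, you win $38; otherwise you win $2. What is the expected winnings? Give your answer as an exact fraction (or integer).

$15

E[payout] = (23/36)·2 + (13/36)·38 = 15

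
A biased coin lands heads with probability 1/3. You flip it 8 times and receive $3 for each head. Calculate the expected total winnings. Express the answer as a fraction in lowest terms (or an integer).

E[#heads] = 8·1/3 = 8/3 (linearity over flips).
E[winnings] = 3·8/3 = 8.

$8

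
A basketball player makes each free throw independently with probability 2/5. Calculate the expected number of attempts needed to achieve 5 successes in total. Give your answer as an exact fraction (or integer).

25/2

By linearity (sum of 5 independent geometric waits), E[trials] = 5/p = 5/(2/5) = 25/2.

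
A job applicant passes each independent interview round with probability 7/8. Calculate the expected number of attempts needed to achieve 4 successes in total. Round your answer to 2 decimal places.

4.57

By linearity (sum of 4 independent geometric waits), E[trials] = 4/p = 4/(7/8) = 32/7.
≈ 4.57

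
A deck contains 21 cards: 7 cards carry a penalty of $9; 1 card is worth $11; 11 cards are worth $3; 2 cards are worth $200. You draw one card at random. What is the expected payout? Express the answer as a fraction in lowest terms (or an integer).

127/7 dollars

E[payout] = (7/21)·(-9) + (1/21)·11 + (11/21)·3 + (2/21)·200 = 127/7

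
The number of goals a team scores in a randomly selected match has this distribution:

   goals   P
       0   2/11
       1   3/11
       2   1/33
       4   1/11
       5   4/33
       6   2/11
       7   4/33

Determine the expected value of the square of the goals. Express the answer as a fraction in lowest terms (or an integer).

191/11

E[X²] = (2/11)·0 + (3/11)·1 + (1/33)·4 + (1/11)·16 + (4/33)·25 + (2/11)·36 + (4/33)·49
     = 191/11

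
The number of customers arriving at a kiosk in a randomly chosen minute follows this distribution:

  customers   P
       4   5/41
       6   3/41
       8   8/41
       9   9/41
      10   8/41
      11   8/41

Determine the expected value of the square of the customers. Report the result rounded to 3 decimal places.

E[X²] = (5/41)·16 + (3/41)·36 + (8/41)·64 + (9/41)·81 + (8/41)·100 + (8/41)·121
     = 3197/41 ≈ 77.976

77.976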